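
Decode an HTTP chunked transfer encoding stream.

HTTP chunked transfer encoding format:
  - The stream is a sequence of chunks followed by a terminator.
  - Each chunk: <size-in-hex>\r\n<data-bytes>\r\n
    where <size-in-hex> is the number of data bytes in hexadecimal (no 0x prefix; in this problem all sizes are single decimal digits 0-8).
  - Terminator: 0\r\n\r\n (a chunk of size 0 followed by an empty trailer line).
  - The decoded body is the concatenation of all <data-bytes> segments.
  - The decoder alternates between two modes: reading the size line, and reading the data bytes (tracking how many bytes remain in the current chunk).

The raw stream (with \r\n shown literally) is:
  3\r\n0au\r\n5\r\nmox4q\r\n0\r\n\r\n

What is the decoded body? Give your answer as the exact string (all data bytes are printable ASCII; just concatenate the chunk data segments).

Answer: 0aumox4q

Derivation:
Chunk 1: stream[0..1]='3' size=0x3=3, data at stream[3..6]='0au' -> body[0..3], body so far='0au'
Chunk 2: stream[8..9]='5' size=0x5=5, data at stream[11..16]='mox4q' -> body[3..8], body so far='0aumox4q'
Chunk 3: stream[18..19]='0' size=0 (terminator). Final body='0aumox4q' (8 bytes)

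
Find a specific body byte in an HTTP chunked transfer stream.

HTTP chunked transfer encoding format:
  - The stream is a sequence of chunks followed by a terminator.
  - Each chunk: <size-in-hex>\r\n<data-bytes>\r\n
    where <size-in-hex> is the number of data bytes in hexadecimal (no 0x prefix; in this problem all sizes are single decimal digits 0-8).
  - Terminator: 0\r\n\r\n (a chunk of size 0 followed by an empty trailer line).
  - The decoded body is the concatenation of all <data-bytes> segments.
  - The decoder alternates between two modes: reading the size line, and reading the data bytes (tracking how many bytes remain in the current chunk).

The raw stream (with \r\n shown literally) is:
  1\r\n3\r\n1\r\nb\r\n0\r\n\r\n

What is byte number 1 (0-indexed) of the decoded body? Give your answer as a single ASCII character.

Chunk 1: stream[0..1]='1' size=0x1=1, data at stream[3..4]='3' -> body[0..1], body so far='3'
Chunk 2: stream[6..7]='1' size=0x1=1, data at stream[9..10]='b' -> body[1..2], body so far='3b'
Chunk 3: stream[12..13]='0' size=0 (terminator). Final body='3b' (2 bytes)
Body byte 1 = 'b'

Answer: b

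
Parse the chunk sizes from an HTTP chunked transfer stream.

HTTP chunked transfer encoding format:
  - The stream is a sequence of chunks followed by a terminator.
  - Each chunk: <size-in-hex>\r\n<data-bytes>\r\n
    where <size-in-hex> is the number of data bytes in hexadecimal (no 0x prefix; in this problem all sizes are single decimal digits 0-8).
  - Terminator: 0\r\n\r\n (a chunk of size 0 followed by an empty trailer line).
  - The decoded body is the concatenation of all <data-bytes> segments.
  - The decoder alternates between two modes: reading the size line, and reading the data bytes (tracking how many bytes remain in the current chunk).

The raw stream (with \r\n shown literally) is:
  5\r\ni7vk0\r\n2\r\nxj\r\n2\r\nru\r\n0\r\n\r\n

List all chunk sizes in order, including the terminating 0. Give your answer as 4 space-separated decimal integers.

Chunk 1: stream[0..1]='5' size=0x5=5, data at stream[3..8]='i7vk0' -> body[0..5], body so far='i7vk0'
Chunk 2: stream[10..11]='2' size=0x2=2, data at stream[13..15]='xj' -> body[5..7], body so far='i7vk0xj'
Chunk 3: stream[17..18]='2' size=0x2=2, data at stream[20..22]='ru' -> body[7..9], body so far='i7vk0xjru'
Chunk 4: stream[24..25]='0' size=0 (terminator). Final body='i7vk0xjru' (9 bytes)

Answer: 5 2 2 0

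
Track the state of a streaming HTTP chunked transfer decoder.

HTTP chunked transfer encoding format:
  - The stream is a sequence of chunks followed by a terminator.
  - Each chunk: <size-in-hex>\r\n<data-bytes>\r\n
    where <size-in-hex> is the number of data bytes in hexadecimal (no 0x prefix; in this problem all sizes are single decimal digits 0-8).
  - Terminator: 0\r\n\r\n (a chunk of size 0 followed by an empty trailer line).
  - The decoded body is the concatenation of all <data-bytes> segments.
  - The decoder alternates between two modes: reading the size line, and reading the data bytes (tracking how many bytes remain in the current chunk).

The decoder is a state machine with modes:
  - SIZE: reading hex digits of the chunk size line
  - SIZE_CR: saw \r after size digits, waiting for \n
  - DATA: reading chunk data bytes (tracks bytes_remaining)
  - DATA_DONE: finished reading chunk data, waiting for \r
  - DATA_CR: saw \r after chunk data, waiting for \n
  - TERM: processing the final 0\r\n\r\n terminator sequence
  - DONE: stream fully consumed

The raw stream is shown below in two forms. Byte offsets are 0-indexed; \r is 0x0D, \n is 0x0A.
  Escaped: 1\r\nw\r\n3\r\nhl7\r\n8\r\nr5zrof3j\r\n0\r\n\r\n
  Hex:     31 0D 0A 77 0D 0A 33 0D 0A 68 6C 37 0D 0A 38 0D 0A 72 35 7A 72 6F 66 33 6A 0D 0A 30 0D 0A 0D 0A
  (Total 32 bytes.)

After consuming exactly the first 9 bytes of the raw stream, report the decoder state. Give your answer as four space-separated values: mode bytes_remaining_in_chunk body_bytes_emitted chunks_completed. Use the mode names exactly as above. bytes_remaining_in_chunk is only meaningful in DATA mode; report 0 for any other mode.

Byte 0 = '1': mode=SIZE remaining=0 emitted=0 chunks_done=0
Byte 1 = 0x0D: mode=SIZE_CR remaining=0 emitted=0 chunks_done=0
Byte 2 = 0x0A: mode=DATA remaining=1 emitted=0 chunks_done=0
Byte 3 = 'w': mode=DATA_DONE remaining=0 emitted=1 chunks_done=0
Byte 4 = 0x0D: mode=DATA_CR remaining=0 emitted=1 chunks_done=0
Byte 5 = 0x0A: mode=SIZE remaining=0 emitted=1 chunks_done=1
Byte 6 = '3': mode=SIZE remaining=0 emitted=1 chunks_done=1
Byte 7 = 0x0D: mode=SIZE_CR remaining=0 emitted=1 chunks_done=1
Byte 8 = 0x0A: mode=DATA remaining=3 emitted=1 chunks_done=1

Answer: DATA 3 1 1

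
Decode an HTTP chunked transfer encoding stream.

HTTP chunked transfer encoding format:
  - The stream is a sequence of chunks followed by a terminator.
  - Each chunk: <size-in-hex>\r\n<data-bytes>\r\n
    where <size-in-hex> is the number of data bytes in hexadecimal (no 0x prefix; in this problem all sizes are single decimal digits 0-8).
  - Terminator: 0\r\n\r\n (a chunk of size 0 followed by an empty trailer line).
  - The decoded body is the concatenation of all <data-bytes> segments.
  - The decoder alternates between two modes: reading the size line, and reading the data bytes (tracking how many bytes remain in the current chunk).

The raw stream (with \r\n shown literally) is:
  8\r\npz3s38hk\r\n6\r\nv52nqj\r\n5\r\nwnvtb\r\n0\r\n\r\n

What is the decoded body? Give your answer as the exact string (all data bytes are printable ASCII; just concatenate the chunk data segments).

Chunk 1: stream[0..1]='8' size=0x8=8, data at stream[3..11]='pz3s38hk' -> body[0..8], body so far='pz3s38hk'
Chunk 2: stream[13..14]='6' size=0x6=6, data at stream[16..22]='v52nqj' -> body[8..14], body so far='pz3s38hkv52nqj'
Chunk 3: stream[24..25]='5' size=0x5=5, data at stream[27..32]='wnvtb' -> body[14..19], body so far='pz3s38hkv52nqjwnvtb'
Chunk 4: stream[34..35]='0' size=0 (terminator). Final body='pz3s38hkv52nqjwnvtb' (19 bytes)

Answer: pz3s38hkv52nqjwnvtb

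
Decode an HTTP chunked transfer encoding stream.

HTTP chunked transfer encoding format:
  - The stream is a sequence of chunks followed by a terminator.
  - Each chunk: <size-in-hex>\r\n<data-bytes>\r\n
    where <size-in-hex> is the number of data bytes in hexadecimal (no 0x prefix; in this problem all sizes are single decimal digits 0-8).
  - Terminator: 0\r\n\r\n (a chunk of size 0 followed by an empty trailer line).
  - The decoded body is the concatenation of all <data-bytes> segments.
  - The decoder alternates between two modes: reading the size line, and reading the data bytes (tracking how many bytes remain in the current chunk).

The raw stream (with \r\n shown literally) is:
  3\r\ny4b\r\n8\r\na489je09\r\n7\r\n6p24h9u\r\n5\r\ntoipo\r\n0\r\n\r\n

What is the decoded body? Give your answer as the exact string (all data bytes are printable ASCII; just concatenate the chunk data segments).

Chunk 1: stream[0..1]='3' size=0x3=3, data at stream[3..6]='y4b' -> body[0..3], body so far='y4b'
Chunk 2: stream[8..9]='8' size=0x8=8, data at stream[11..19]='a489je09' -> body[3..11], body so far='y4ba489je09'
Chunk 3: stream[21..22]='7' size=0x7=7, data at stream[24..31]='6p24h9u' -> body[11..18], body so far='y4ba489je096p24h9u'
Chunk 4: stream[33..34]='5' size=0x5=5, data at stream[36..41]='toipo' -> body[18..23], body so far='y4ba489je096p24h9utoipo'
Chunk 5: stream[43..44]='0' size=0 (terminator). Final body='y4ba489je096p24h9utoipo' (23 bytes)

Answer: y4ba489je096p24h9utoipo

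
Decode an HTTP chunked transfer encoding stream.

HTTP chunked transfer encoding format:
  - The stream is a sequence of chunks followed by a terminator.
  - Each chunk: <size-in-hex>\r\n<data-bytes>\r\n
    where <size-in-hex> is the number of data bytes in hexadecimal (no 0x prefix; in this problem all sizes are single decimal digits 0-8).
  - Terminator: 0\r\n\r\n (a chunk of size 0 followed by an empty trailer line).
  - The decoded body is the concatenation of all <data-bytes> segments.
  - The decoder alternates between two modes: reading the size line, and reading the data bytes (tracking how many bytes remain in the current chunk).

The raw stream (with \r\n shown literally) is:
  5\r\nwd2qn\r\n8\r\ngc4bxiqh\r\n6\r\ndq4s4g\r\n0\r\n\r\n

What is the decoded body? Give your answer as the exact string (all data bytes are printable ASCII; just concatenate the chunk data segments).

Answer: wd2qngc4bxiqhdq4s4g

Derivation:
Chunk 1: stream[0..1]='5' size=0x5=5, data at stream[3..8]='wd2qn' -> body[0..5], body so far='wd2qn'
Chunk 2: stream[10..11]='8' size=0x8=8, data at stream[13..21]='gc4bxiqh' -> body[5..13], body so far='wd2qngc4bxiqh'
Chunk 3: stream[23..24]='6' size=0x6=6, data at stream[26..32]='dq4s4g' -> body[13..19], body so far='wd2qngc4bxiqhdq4s4g'
Chunk 4: stream[34..35]='0' size=0 (terminator). Final body='wd2qngc4bxiqhdq4s4g' (19 bytes)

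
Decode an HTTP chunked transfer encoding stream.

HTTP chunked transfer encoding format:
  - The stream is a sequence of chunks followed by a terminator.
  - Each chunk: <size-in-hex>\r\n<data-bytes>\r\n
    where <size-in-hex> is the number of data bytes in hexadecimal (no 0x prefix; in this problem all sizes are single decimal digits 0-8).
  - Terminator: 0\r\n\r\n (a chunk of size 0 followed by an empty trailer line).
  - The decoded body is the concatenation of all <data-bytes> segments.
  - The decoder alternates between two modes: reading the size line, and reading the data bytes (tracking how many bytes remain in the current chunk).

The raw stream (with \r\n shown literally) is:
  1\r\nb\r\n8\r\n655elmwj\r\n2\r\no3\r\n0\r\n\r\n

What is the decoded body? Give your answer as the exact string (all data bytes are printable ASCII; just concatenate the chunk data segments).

Answer: b655elmwjo3

Derivation:
Chunk 1: stream[0..1]='1' size=0x1=1, data at stream[3..4]='b' -> body[0..1], body so far='b'
Chunk 2: stream[6..7]='8' size=0x8=8, data at stream[9..17]='655elmwj' -> body[1..9], body so far='b655elmwj'
Chunk 3: stream[19..20]='2' size=0x2=2, data at stream[22..24]='o3' -> body[9..11], body so far='b655elmwjo3'
Chunk 4: stream[26..27]='0' size=0 (terminator). Final body='b655elmwjo3' (11 bytes)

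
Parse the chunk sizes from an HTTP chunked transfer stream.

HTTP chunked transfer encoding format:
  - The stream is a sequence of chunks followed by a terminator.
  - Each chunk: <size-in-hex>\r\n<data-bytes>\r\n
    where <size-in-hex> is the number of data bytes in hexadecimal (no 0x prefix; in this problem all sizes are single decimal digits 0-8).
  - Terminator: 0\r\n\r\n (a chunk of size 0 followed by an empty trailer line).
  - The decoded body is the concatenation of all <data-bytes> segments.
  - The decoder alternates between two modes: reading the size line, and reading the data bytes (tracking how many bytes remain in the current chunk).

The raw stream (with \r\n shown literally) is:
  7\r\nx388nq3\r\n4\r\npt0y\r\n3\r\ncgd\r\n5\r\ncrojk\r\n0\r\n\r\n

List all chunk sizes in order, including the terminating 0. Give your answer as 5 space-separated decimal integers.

Answer: 7 4 3 5 0

Derivation:
Chunk 1: stream[0..1]='7' size=0x7=7, data at stream[3..10]='x388nq3' -> body[0..7], body so far='x388nq3'
Chunk 2: stream[12..13]='4' size=0x4=4, data at stream[15..19]='pt0y' -> body[7..11], body so far='x388nq3pt0y'
Chunk 3: stream[21..22]='3' size=0x3=3, data at stream[24..27]='cgd' -> body[11..14], body so far='x388nq3pt0ycgd'
Chunk 4: stream[29..30]='5' size=0x5=5, data at stream[32..37]='crojk' -> body[14..19], body so far='x388nq3pt0ycgdcrojk'
Chunk 5: stream[39..40]='0' size=0 (terminator). Final body='x388nq3pt0ycgdcrojk' (19 bytes)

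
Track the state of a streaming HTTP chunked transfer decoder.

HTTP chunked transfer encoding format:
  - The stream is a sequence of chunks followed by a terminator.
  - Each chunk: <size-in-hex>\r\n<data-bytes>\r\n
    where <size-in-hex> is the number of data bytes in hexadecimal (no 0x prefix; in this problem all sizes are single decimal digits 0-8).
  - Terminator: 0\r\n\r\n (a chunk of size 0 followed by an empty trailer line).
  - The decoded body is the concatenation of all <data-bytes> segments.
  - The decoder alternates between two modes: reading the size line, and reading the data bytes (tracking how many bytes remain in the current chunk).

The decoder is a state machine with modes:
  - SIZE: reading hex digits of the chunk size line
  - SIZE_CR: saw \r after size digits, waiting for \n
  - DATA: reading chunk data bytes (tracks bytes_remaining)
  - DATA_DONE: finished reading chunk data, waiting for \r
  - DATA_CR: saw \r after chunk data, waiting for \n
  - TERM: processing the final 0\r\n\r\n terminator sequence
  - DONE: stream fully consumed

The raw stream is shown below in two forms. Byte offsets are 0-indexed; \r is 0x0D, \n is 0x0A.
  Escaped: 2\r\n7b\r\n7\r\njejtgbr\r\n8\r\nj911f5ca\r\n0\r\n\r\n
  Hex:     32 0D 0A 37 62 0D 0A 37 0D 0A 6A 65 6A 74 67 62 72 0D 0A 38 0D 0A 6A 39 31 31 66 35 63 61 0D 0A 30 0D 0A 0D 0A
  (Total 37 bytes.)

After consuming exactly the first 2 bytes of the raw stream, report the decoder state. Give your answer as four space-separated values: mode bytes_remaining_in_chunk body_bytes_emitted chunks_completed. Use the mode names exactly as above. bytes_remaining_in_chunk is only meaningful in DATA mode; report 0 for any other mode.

Byte 0 = '2': mode=SIZE remaining=0 emitted=0 chunks_done=0
Byte 1 = 0x0D: mode=SIZE_CR remaining=0 emitted=0 chunks_done=0

Answer: SIZE_CR 0 0 0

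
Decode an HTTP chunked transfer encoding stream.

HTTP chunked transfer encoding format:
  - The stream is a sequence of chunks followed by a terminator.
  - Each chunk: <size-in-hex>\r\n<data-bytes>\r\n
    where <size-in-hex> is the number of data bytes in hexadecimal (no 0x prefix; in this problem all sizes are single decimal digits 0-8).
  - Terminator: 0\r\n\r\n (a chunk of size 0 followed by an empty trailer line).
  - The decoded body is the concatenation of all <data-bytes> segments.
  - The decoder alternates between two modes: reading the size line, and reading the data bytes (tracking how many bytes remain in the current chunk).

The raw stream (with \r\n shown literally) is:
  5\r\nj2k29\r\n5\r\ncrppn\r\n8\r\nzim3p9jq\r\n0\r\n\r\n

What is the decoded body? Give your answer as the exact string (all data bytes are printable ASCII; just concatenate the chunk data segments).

Chunk 1: stream[0..1]='5' size=0x5=5, data at stream[3..8]='j2k29' -> body[0..5], body so far='j2k29'
Chunk 2: stream[10..11]='5' size=0x5=5, data at stream[13..18]='crppn' -> body[5..10], body so far='j2k29crppn'
Chunk 3: stream[20..21]='8' size=0x8=8, data at stream[23..31]='zim3p9jq' -> body[10..18], body so far='j2k29crppnzim3p9jq'
Chunk 4: stream[33..34]='0' size=0 (terminator). Final body='j2k29crppnzim3p9jq' (18 bytes)

Answer: j2k29crppnzim3p9jq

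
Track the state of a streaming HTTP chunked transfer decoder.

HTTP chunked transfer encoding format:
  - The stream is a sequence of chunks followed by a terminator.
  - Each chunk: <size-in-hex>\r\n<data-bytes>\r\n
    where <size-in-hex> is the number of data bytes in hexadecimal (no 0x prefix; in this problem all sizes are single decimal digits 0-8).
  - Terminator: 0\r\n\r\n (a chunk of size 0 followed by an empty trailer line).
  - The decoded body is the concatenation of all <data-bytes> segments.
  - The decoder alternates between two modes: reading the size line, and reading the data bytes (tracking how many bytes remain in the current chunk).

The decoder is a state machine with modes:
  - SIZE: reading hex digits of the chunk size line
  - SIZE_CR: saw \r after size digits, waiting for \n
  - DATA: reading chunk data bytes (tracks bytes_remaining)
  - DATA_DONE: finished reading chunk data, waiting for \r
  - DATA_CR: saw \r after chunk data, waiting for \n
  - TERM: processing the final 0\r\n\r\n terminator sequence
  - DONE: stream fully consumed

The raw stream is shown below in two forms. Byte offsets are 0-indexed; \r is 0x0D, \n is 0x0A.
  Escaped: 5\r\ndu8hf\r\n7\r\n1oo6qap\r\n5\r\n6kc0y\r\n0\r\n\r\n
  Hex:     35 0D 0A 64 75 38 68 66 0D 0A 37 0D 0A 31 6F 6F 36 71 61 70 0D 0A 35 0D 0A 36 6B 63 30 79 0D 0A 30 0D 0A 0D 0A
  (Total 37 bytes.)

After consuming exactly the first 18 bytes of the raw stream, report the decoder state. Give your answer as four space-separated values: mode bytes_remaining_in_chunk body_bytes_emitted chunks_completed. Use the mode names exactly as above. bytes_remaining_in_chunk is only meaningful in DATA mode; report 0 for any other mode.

Byte 0 = '5': mode=SIZE remaining=0 emitted=0 chunks_done=0
Byte 1 = 0x0D: mode=SIZE_CR remaining=0 emitted=0 chunks_done=0
Byte 2 = 0x0A: mode=DATA remaining=5 emitted=0 chunks_done=0
Byte 3 = 'd': mode=DATA remaining=4 emitted=1 chunks_done=0
Byte 4 = 'u': mode=DATA remaining=3 emitted=2 chunks_done=0
Byte 5 = '8': mode=DATA remaining=2 emitted=3 chunks_done=0
Byte 6 = 'h': mode=DATA remaining=1 emitted=4 chunks_done=0
Byte 7 = 'f': mode=DATA_DONE remaining=0 emitted=5 chunks_done=0
Byte 8 = 0x0D: mode=DATA_CR remaining=0 emitted=5 chunks_done=0
Byte 9 = 0x0A: mode=SIZE remaining=0 emitted=5 chunks_done=1
Byte 10 = '7': mode=SIZE remaining=0 emitted=5 chunks_done=1
Byte 11 = 0x0D: mode=SIZE_CR remaining=0 emitted=5 chunks_done=1
Byte 12 = 0x0A: mode=DATA remaining=7 emitted=5 chunks_done=1
Byte 13 = '1': mode=DATA remaining=6 emitted=6 chunks_done=1
Byte 14 = 'o': mode=DATA remaining=5 emitted=7 chunks_done=1
Byte 15 = 'o': mode=DATA remaining=4 emitted=8 chunks_done=1
Byte 16 = '6': mode=DATA remaining=3 emitted=9 chunks_done=1
Byte 17 = 'q': mode=DATA remaining=2 emitted=10 chunks_done=1

Answer: DATA 2 10 1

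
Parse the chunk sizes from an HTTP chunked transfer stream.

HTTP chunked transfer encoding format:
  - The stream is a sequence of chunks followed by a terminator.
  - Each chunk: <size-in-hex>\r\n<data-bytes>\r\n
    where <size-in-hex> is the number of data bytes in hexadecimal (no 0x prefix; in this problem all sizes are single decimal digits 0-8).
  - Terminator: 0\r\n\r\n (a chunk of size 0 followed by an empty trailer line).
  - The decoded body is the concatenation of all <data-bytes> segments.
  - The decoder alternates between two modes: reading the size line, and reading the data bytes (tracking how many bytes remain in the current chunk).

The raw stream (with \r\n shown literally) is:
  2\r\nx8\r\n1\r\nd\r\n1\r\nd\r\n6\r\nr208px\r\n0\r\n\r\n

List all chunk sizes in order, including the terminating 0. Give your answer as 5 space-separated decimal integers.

Answer: 2 1 1 6 0

Derivation:
Chunk 1: stream[0..1]='2' size=0x2=2, data at stream[3..5]='x8' -> body[0..2], body so far='x8'
Chunk 2: stream[7..8]='1' size=0x1=1, data at stream[10..11]='d' -> body[2..3], body so far='x8d'
Chunk 3: stream[13..14]='1' size=0x1=1, data at stream[16..17]='d' -> body[3..4], body so far='x8dd'
Chunk 4: stream[19..20]='6' size=0x6=6, data at stream[22..28]='r208px' -> body[4..10], body so far='x8ddr208px'
Chunk 5: stream[30..31]='0' size=0 (terminator). Final body='x8ddr208px' (10 bytes)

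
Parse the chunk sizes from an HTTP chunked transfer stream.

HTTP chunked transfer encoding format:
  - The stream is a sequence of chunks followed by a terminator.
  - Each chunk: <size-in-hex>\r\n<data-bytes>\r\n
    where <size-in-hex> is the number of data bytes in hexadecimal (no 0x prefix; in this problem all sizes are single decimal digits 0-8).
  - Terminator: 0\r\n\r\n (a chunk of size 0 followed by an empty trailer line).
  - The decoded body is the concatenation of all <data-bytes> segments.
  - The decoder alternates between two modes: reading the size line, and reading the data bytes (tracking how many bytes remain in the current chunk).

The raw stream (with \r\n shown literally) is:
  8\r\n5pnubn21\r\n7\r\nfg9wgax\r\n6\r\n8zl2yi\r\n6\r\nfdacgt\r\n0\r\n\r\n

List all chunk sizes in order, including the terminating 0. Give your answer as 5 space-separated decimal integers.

Chunk 1: stream[0..1]='8' size=0x8=8, data at stream[3..11]='5pnubn21' -> body[0..8], body so far='5pnubn21'
Chunk 2: stream[13..14]='7' size=0x7=7, data at stream[16..23]='fg9wgax' -> body[8..15], body so far='5pnubn21fg9wgax'
Chunk 3: stream[25..26]='6' size=0x6=6, data at stream[28..34]='8zl2yi' -> body[15..21], body so far='5pnubn21fg9wgax8zl2yi'
Chunk 4: stream[36..37]='6' size=0x6=6, data at stream[39..45]='fdacgt' -> body[21..27], body so far='5pnubn21fg9wgax8zl2yifdacgt'
Chunk 5: stream[47..48]='0' size=0 (terminator). Final body='5pnubn21fg9wgax8zl2yifdacgt' (27 bytes)

Answer: 8 7 6 6 0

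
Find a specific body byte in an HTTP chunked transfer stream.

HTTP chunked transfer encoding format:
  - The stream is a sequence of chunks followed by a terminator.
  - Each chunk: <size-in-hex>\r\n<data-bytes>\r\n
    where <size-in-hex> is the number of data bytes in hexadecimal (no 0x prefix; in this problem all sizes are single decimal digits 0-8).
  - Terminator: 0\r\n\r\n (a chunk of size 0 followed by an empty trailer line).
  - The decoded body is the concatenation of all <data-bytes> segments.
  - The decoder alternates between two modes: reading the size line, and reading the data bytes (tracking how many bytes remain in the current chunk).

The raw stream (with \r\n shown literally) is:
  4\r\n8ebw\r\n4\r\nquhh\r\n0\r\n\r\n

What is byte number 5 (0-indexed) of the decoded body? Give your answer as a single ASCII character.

Answer: u

Derivation:
Chunk 1: stream[0..1]='4' size=0x4=4, data at stream[3..7]='8ebw' -> body[0..4], body so far='8ebw'
Chunk 2: stream[9..10]='4' size=0x4=4, data at stream[12..16]='quhh' -> body[4..8], body so far='8ebwquhh'
Chunk 3: stream[18..19]='0' size=0 (terminator). Final body='8ebwquhh' (8 bytes)
Body byte 5 = 'u'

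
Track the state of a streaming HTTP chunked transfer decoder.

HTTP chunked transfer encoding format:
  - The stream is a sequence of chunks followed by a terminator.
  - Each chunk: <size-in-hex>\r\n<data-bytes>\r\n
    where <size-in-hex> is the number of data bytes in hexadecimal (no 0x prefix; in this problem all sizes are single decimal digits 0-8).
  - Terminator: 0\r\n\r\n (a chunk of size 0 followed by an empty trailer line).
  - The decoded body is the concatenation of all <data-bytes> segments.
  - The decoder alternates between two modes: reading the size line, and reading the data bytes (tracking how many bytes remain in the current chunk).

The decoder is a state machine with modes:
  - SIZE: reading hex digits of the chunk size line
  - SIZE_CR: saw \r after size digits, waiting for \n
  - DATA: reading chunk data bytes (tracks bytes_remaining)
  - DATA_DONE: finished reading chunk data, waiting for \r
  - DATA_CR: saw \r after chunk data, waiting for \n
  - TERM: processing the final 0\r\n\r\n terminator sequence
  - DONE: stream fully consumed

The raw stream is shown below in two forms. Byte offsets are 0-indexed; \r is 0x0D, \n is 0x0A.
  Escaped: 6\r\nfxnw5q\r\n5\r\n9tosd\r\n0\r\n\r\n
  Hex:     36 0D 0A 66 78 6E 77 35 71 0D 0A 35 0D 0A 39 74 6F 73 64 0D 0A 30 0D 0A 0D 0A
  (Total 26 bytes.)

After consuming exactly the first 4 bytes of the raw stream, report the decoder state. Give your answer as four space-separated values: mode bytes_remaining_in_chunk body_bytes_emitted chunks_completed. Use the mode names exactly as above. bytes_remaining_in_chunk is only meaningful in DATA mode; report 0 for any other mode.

Answer: DATA 5 1 0

Derivation:
Byte 0 = '6': mode=SIZE remaining=0 emitted=0 chunks_done=0
Byte 1 = 0x0D: mode=SIZE_CR remaining=0 emitted=0 chunks_done=0
Byte 2 = 0x0A: mode=DATA remaining=6 emitted=0 chunks_done=0
Byte 3 = 'f': mode=DATA remaining=5 emitted=1 chunks_done=0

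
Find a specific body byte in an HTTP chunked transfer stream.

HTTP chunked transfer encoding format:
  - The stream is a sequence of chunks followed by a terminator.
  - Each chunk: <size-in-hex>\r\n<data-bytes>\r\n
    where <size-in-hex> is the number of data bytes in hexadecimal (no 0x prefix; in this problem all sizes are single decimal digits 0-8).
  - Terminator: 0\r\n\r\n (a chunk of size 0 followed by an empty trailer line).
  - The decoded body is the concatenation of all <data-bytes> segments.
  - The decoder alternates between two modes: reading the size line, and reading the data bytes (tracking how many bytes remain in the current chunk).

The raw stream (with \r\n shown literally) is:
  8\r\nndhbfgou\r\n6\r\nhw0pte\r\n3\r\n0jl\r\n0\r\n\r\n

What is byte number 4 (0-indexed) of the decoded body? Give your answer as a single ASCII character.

Answer: f

Derivation:
Chunk 1: stream[0..1]='8' size=0x8=8, data at stream[3..11]='ndhbfgou' -> body[0..8], body so far='ndhbfgou'
Chunk 2: stream[13..14]='6' size=0x6=6, data at stream[16..22]='hw0pte' -> body[8..14], body so far='ndhbfgouhw0pte'
Chunk 3: stream[24..25]='3' size=0x3=3, data at stream[27..30]='0jl' -> body[14..17], body so far='ndhbfgouhw0pte0jl'
Chunk 4: stream[32..33]='0' size=0 (terminator). Final body='ndhbfgouhw0pte0jl' (17 bytes)
Body byte 4 = 'f'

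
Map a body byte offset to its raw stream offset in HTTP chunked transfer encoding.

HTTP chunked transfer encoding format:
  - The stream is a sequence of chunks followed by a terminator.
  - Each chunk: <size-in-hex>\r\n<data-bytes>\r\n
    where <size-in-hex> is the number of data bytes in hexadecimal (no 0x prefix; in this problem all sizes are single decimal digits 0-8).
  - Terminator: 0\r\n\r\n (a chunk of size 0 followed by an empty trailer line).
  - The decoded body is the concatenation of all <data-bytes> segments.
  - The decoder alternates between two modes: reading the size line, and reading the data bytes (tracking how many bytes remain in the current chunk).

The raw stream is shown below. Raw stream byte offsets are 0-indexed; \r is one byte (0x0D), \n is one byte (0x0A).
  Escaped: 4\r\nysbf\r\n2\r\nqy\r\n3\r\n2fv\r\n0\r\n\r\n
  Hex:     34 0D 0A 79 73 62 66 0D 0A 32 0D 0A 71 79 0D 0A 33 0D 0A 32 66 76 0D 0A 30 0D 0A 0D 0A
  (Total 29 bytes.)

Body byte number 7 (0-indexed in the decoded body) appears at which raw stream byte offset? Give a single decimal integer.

Chunk 1: stream[0..1]='4' size=0x4=4, data at stream[3..7]='ysbf' -> body[0..4], body so far='ysbf'
Chunk 2: stream[9..10]='2' size=0x2=2, data at stream[12..14]='qy' -> body[4..6], body so far='ysbfqy'
Chunk 3: stream[16..17]='3' size=0x3=3, data at stream[19..22]='2fv' -> body[6..9], body so far='ysbfqy2fv'
Chunk 4: stream[24..25]='0' size=0 (terminator). Final body='ysbfqy2fv' (9 bytes)
Body byte 7 at stream offset 20

Answer: 20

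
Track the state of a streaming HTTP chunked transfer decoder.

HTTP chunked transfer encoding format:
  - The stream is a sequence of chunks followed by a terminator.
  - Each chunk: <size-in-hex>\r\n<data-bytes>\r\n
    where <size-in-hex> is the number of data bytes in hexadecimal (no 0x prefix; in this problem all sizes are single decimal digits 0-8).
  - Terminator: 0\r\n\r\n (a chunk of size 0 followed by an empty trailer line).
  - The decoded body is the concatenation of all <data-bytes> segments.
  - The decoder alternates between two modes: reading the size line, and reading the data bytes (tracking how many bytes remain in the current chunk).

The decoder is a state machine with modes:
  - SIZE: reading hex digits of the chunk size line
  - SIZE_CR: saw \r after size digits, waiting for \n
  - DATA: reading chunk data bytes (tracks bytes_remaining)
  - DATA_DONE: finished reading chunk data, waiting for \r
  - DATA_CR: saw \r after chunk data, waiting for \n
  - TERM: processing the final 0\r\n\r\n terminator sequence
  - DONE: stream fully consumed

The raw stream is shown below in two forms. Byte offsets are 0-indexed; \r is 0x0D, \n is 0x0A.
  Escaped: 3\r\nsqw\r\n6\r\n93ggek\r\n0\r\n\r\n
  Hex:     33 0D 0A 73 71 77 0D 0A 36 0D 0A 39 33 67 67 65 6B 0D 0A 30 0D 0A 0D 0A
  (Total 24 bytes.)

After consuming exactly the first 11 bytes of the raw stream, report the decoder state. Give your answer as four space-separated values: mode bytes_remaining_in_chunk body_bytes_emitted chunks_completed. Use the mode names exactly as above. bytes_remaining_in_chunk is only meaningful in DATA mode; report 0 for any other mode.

Answer: DATA 6 3 1

Derivation:
Byte 0 = '3': mode=SIZE remaining=0 emitted=0 chunks_done=0
Byte 1 = 0x0D: mode=SIZE_CR remaining=0 emitted=0 chunks_done=0
Byte 2 = 0x0A: mode=DATA remaining=3 emitted=0 chunks_done=0
Byte 3 = 's': mode=DATA remaining=2 emitted=1 chunks_done=0
Byte 4 = 'q': mode=DATA remaining=1 emitted=2 chunks_done=0
Byte 5 = 'w': mode=DATA_DONE remaining=0 emitted=3 chunks_done=0
Byte 6 = 0x0D: mode=DATA_CR remaining=0 emitted=3 chunks_done=0
Byte 7 = 0x0A: mode=SIZE remaining=0 emitted=3 chunks_done=1
Byte 8 = '6': mode=SIZE remaining=0 emitted=3 chunks_done=1
Byte 9 = 0x0D: mode=SIZE_CR remaining=0 emitted=3 chunks_done=1
Byte 10 = 0x0A: mode=DATA remaining=6 emitted=3 chunks_done=1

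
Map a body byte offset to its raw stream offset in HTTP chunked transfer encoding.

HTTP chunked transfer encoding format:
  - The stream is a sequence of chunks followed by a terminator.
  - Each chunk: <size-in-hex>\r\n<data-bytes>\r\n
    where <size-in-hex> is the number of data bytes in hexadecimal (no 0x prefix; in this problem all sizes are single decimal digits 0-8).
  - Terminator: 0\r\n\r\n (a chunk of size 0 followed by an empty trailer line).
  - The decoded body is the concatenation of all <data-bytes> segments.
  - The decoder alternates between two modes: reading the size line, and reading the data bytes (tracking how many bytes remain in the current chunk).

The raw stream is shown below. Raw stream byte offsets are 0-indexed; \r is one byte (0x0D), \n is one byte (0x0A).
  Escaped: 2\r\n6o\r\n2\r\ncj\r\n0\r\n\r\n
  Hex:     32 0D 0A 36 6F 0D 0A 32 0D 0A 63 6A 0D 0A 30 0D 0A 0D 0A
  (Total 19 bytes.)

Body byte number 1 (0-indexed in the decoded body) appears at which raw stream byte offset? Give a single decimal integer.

Answer: 4

Derivation:
Chunk 1: stream[0..1]='2' size=0x2=2, data at stream[3..5]='6o' -> body[0..2], body so far='6o'
Chunk 2: stream[7..8]='2' size=0x2=2, data at stream[10..12]='cj' -> body[2..4], body so far='6ocj'
Chunk 3: stream[14..15]='0' size=0 (terminator). Final body='6ocj' (4 bytes)
Body byte 1 at stream offset 4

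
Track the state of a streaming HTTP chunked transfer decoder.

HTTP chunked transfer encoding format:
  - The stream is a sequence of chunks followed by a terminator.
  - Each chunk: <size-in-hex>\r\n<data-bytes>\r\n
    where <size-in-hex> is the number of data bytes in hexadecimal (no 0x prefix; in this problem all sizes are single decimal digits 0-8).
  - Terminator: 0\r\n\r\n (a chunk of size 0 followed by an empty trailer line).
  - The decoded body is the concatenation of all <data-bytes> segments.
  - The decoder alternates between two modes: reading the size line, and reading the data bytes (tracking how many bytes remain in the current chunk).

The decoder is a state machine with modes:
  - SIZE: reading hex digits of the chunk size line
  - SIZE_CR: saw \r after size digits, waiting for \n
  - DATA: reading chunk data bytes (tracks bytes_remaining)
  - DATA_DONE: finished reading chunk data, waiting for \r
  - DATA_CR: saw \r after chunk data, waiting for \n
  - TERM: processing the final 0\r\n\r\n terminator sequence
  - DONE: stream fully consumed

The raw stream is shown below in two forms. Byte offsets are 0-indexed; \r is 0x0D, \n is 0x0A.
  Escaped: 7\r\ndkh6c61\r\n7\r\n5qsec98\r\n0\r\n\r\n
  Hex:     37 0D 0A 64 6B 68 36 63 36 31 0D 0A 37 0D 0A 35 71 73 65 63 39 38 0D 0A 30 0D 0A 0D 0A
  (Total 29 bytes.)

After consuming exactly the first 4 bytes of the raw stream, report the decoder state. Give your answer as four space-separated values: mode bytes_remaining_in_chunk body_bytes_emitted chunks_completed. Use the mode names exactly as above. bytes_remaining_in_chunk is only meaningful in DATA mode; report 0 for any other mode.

Answer: DATA 6 1 0

Derivation:
Byte 0 = '7': mode=SIZE remaining=0 emitted=0 chunks_done=0
Byte 1 = 0x0D: mode=SIZE_CR remaining=0 emitted=0 chunks_done=0
Byte 2 = 0x0A: mode=DATA remaining=7 emitted=0 chunks_done=0
Byte 3 = 'd': mode=DATA remaining=6 emitted=1 chunks_done=0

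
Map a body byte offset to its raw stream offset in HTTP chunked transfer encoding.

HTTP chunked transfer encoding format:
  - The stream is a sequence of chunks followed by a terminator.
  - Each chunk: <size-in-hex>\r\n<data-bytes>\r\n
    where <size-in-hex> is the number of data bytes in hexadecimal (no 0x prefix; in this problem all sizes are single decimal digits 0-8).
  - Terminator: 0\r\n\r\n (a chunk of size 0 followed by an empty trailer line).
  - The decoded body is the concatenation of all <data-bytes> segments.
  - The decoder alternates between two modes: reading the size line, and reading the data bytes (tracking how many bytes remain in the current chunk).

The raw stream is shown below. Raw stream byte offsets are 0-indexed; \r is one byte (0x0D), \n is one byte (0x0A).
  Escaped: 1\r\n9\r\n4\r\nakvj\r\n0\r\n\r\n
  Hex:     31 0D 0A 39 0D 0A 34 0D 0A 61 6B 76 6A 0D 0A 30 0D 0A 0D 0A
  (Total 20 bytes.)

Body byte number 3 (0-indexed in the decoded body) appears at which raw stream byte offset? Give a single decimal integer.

Answer: 11

Derivation:
Chunk 1: stream[0..1]='1' size=0x1=1, data at stream[3..4]='9' -> body[0..1], body so far='9'
Chunk 2: stream[6..7]='4' size=0x4=4, data at stream[9..13]='akvj' -> body[1..5], body so far='9akvj'
Chunk 3: stream[15..16]='0' size=0 (terminator). Final body='9akvj' (5 bytes)
Body byte 3 at stream offset 11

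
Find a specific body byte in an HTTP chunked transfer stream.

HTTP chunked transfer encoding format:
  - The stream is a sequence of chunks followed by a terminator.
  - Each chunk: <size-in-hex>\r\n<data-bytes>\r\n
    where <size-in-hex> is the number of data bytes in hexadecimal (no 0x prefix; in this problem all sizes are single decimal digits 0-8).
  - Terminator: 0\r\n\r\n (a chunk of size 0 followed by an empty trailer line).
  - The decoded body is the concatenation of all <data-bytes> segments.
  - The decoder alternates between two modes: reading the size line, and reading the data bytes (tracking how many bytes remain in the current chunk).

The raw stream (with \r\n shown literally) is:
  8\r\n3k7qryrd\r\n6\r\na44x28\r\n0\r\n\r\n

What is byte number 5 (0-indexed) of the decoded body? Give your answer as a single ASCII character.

Answer: y

Derivation:
Chunk 1: stream[0..1]='8' size=0x8=8, data at stream[3..11]='3k7qryrd' -> body[0..8], body so far='3k7qryrd'
Chunk 2: stream[13..14]='6' size=0x6=6, data at stream[16..22]='a44x28' -> body[8..14], body so far='3k7qryrda44x28'
Chunk 3: stream[24..25]='0' size=0 (terminator). Final body='3k7qryrda44x28' (14 bytes)
Body byte 5 = 'y'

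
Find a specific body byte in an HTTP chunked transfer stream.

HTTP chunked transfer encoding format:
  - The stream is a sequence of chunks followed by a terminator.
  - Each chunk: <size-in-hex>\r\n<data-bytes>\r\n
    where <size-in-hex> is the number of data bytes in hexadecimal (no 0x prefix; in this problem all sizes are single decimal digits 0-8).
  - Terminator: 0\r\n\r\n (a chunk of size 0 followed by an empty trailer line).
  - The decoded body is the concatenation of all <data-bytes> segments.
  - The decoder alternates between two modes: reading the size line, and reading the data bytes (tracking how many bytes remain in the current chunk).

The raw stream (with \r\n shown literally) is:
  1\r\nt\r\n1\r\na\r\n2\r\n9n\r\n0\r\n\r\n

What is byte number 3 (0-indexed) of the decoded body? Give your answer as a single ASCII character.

Answer: n

Derivation:
Chunk 1: stream[0..1]='1' size=0x1=1, data at stream[3..4]='t' -> body[0..1], body so far='t'
Chunk 2: stream[6..7]='1' size=0x1=1, data at stream[9..10]='a' -> body[1..2], body so far='ta'
Chunk 3: stream[12..13]='2' size=0x2=2, data at stream[15..17]='9n' -> body[2..4], body so far='ta9n'
Chunk 4: stream[19..20]='0' size=0 (terminator). Final body='ta9n' (4 bytes)
Body byte 3 = 'n'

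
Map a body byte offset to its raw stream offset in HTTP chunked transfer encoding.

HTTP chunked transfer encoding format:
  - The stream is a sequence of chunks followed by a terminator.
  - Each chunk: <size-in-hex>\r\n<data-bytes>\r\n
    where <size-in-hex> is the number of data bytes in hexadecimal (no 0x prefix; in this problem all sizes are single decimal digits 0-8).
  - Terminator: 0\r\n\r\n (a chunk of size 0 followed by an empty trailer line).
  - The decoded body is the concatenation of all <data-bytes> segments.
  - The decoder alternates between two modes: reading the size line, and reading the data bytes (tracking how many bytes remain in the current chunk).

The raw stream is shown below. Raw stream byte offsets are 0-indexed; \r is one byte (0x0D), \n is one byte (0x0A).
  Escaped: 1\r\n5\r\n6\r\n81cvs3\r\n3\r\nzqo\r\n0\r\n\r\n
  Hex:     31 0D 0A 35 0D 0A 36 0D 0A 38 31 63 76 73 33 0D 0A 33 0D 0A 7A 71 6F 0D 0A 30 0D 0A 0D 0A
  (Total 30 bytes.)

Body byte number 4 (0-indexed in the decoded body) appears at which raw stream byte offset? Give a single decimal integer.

Chunk 1: stream[0..1]='1' size=0x1=1, data at stream[3..4]='5' -> body[0..1], body so far='5'
Chunk 2: stream[6..7]='6' size=0x6=6, data at stream[9..15]='81cvs3' -> body[1..7], body so far='581cvs3'
Chunk 3: stream[17..18]='3' size=0x3=3, data at stream[20..23]='zqo' -> body[7..10], body so far='581cvs3zqo'
Chunk 4: stream[25..26]='0' size=0 (terminator). Final body='581cvs3zqo' (10 bytes)
Body byte 4 at stream offset 12

Answer: 12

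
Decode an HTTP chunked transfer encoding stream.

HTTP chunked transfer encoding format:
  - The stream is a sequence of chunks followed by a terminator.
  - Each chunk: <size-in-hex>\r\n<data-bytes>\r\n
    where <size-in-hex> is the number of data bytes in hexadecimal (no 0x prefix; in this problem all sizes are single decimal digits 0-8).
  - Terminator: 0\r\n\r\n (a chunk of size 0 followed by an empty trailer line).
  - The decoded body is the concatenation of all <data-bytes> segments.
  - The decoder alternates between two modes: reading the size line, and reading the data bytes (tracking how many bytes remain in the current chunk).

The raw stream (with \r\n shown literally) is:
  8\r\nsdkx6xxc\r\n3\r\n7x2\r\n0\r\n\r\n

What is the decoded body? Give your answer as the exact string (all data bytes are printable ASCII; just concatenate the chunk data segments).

Answer: sdkx6xxc7x2

Derivation:
Chunk 1: stream[0..1]='8' size=0x8=8, data at stream[3..11]='sdkx6xxc' -> body[0..8], body so far='sdkx6xxc'
Chunk 2: stream[13..14]='3' size=0x3=3, data at stream[16..19]='7x2' -> body[8..11], body so far='sdkx6xxc7x2'
Chunk 3: stream[21..22]='0' size=0 (terminator). Final body='sdkx6xxc7x2' (11 bytes)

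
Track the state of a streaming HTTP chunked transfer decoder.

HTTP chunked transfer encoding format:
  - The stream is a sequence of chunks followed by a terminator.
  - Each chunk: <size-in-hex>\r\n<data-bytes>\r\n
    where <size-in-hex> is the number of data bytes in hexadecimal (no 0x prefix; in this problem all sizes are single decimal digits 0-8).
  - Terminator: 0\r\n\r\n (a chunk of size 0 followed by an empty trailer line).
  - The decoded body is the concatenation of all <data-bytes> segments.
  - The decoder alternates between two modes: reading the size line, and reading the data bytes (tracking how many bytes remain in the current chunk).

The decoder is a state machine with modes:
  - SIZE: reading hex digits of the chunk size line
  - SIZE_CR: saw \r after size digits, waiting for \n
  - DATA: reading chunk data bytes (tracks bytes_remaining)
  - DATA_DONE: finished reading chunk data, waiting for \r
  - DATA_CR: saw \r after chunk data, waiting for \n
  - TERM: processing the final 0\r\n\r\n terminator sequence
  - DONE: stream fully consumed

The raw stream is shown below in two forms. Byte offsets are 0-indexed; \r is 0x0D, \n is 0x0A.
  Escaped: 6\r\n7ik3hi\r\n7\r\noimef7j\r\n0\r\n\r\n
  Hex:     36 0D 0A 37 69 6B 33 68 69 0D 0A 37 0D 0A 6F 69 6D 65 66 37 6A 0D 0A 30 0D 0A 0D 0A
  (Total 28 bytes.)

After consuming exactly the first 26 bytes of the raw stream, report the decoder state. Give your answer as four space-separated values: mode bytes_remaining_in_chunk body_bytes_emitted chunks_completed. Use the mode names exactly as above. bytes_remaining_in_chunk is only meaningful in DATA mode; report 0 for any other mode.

Answer: TERM 0 13 2

Derivation:
Byte 0 = '6': mode=SIZE remaining=0 emitted=0 chunks_done=0
Byte 1 = 0x0D: mode=SIZE_CR remaining=0 emitted=0 chunks_done=0
Byte 2 = 0x0A: mode=DATA remaining=6 emitted=0 chunks_done=0
Byte 3 = '7': mode=DATA remaining=5 emitted=1 chunks_done=0
Byte 4 = 'i': mode=DATA remaining=4 emitted=2 chunks_done=0
Byte 5 = 'k': mode=DATA remaining=3 emitted=3 chunks_done=0
Byte 6 = '3': mode=DATA remaining=2 emitted=4 chunks_done=0
Byte 7 = 'h': mode=DATA remaining=1 emitted=5 chunks_done=0
Byte 8 = 'i': mode=DATA_DONE remaining=0 emitted=6 chunks_done=0
Byte 9 = 0x0D: mode=DATA_CR remaining=0 emitted=6 chunks_done=0
Byte 10 = 0x0A: mode=SIZE remaining=0 emitted=6 chunks_done=1
Byte 11 = '7': mode=SIZE remaining=0 emitted=6 chunks_done=1
Byte 12 = 0x0D: mode=SIZE_CR remaining=0 emitted=6 chunks_done=1
Byte 13 = 0x0A: mode=DATA remaining=7 emitted=6 chunks_done=1
Byte 14 = 'o': mode=DATA remaining=6 emitted=7 chunks_done=1
Byte 15 = 'i': mode=DATA remaining=5 emitted=8 chunks_done=1
Byte 16 = 'm': mode=DATA remaining=4 emitted=9 chunks_done=1
Byte 17 = 'e': mode=DATA remaining=3 emitted=10 chunks_done=1
Byte 18 = 'f': mode=DATA remaining=2 emitted=11 chunks_done=1
Byte 19 = '7': mode=DATA remaining=1 emitted=12 chunks_done=1
Byte 20 = 'j': mode=DATA_DONE remaining=0 emitted=13 chunks_done=1
Byte 21 = 0x0D: mode=DATA_CR remaining=0 emitted=13 chunks_done=1
Byte 22 = 0x0A: mode=SIZE remaining=0 emitted=13 chunks_done=2
Byte 23 = '0': mode=SIZE remaining=0 emitted=13 chunks_done=2
Byte 24 = 0x0D: mode=SIZE_CR remaining=0 emitted=13 chunks_done=2
Byte 25 = 0x0A: mode=TERM remaining=0 emitted=13 chunks_done=2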